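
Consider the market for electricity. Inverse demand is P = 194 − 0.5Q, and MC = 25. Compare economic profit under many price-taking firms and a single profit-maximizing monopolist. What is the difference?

Under competition P = MC = 25, so Q = (194 − 25)/0.5 = 338.
Profit = (25 − 25)·338 = 0.
A monopolist chooses Q where MR = MC. MR = 194 − Q; setting this equal to 25 gives Q = 169 and P = 109.5.
Profit = (109.5 − 25)·169 = 14280.5.
Change in economic profit: 14280.5 − 0 = 14280.5.

Economic profit rises by 14280.5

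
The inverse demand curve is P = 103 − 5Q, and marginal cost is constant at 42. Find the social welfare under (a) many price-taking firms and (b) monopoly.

Perfect competition: P = MC = 42, so 103 − 5Q = 42 and Q = 12.2.
CS = ½·(103 − 42)·12.2 = 372.1; PS = (42 − 42)·12.2 = 0; TS = 372.1.
Monopoly sets MR = MC: 103 − 10Q = 42 ⇒ Q = 6.1, P = 103 − 5·6.1 = 72.5.
CS = ½·(103 − 72.5)·6.1 = 93.025; PS = (72.5 − 42)·6.1 = 186.05; TS = 279.075.

Competition: TS = 372.1; Monopoly: TS = 279.075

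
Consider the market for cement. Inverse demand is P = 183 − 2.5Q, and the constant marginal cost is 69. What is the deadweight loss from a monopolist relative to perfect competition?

Under competition P = MC = 69, so Q = (183 − 69)/2.5 = 45.6.
Monopoly sets MR = MC: 183 − 5Q = 69 ⇒ Q = 22.8, P = 183 − 2.5·22.8 = 126.
DWL is the triangle between Q = 22.8 and Q = 45.6: ½·(45.6 − 22.8)·(126 − 69) = 649.8.

DWL = 649.8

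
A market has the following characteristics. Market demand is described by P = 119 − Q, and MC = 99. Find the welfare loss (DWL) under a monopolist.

Under competition P = MC = 99, so Q = (119 − 99)/1 = 20.
The monopolist equates marginal revenue to marginal cost: 119 − 2Q = 99, so Q = 10. From demand, P = 109.
DWL is the triangle between Q = 10 and Q = 20: ½·(20 − 10)·(109 − 99) = 50.

DWL = 50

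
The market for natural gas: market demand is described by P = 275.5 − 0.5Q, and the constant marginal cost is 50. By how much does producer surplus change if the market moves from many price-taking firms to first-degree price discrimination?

Producer surplus rises by 50850.25

Under competition P = MC = 50, so Q = (275.5 − 50)/0.5 = 451.
PS = (50 − 50)·451 = 0.
A perfectly discriminating monopolist sells every unit with P(Q) ≥ MC(Q), so output equals the competitive quantity Q = 451. Each buyer pays their reservation price, so CS = 0 and the firm captures all surplus.
PS = ½·(275.5 − 50)·451 = 50850.25.
Change in producer surplus: 50850.25 − 0 = 50850.25.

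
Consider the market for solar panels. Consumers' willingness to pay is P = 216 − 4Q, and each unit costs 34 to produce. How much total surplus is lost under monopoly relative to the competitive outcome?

DWL = 1035.125

Competitive firms price at marginal cost: P = 34, giving Q = 45.5.
The monopolist equates marginal revenue to marginal cost: 216 − 8Q = 34, so Q = 22.75. From demand, P = 125.
DWL is the triangle between Q = 22.75 and Q = 45.5: ½·(45.5 − 22.75)·(125 − 34) = 1035.125.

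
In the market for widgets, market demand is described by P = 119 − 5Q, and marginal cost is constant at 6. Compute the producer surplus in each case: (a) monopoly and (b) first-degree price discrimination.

Monopoly sets MR = MC: 119 − 10Q = 6 ⇒ Q = 11.3, P = 119 − 5·11.3 = 62.5.
PS = (62.5 − 6)·11.3 = 638.45.
A perfectly discriminating monopolist sells every unit with P(Q) ≥ MC(Q), so output equals the competitive quantity Q = 22.6. Each buyer pays their reservation price, so CS = 0 and the firm captures all surplus.
PS = ½·(119 − 6)·22.6 = 1276.9.

Monopoly: PS = 638.45; Perfect PD: PS = 1276.9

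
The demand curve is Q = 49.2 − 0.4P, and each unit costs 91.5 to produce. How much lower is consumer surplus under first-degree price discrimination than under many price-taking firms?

CS falls by 198.45

Inverting demand: P = 123 − 2.5Q.
Competitive firms price at marginal cost: P = 91.5, giving Q = 12.6.
CS = ½·(123 − 91.5)·12.6 = 198.45.
Under first-degree price discrimination the firm charges each unit its demand price and produces up to where P = MC, i.e. Q = 12.6. Consumer surplus is zero; producer surplus equals total surplus.
CS = 0.
Change in consumer surplus: 0 − 198.45 = −198.45.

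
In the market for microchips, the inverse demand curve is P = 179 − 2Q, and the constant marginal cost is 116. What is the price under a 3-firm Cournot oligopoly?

P = 131.75

With 3 symmetric Cournot firms, each firm's FOC gives 179 − 8q = 116, so q = 7.875, Q = 3·7.875 = 23.625, and P = 131.75.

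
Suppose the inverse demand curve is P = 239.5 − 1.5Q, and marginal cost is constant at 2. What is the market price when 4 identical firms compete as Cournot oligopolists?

P = 49.5

In a 4-firm Cournot equilibrium, symmetry and the first-order condition give q = (239.5 − 2)/(7.5) = 95/3. So Q = 380/3 and P = 49.5.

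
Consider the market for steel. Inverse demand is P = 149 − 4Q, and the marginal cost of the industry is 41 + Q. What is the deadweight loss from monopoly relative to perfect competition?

Under competition P = MC: 149 − 4Q = 41 + Q ⇒ Q = 21.6, P = 62.6.
A monopolist chooses Q where MR = MC. MR = 149 − 8Q; setting this equal to 41 + Q gives Q = 12 and P = 101.
CS = ½·(149 − 62.6)·21.6 = 933.12; PS = (62.6·21.6 − 41·21.6 − ½·1·21.6²) = 233.28; TS = 1166.4.
CS = ½·(149 − 101)·12 = 288; PS = (101·12 − 41·12 − ½·1·12²) = 648; TS = 936.
DWL = 1166.4 − 936 = 230.4.

DWL = 230.4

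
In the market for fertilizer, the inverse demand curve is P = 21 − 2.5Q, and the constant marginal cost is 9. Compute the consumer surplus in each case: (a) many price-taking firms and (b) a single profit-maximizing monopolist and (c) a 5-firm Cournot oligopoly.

Perfect competition: P = MC = 9, so 21 − 2.5Q = 9 and Q = 4.8.
CS = ½·(21 − 9)·4.8 = 28.8.
A monopolist chooses Q where MR = MC. MR = 21 − 5Q; setting this equal to 9 gives Q = 2.4 and P = 15.
CS = ½·(21 − 15)·2.4 = 7.2.
In a 5-firm Cournot equilibrium, symmetry and the first-order condition give q = (21 − 9)/(15) = 0.8. So Q = 4 and P = 11.
CS = ½·(21 − 11)·4 = 20.

Competition: CS = 28.8; Monopoly: CS = 7.2; Cournot: CS = 20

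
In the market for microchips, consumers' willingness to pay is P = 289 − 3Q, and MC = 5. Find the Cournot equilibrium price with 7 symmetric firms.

Cournot with 7 identical firms: the symmetric best-response condition is 289 − 24q = 5. Each firm produces q = 71/6, total output Q = 497/6, price P = 40.5.

P = 40.5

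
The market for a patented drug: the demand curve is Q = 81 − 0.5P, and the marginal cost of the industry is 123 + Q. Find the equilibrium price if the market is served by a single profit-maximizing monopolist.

Inverting demand: P = 162 − 2Q.
The monopolist equates marginal revenue to marginal cost: 162 − 4Q = 123 + Q, so Q = 7.8. From demand, P = 146.4.

P = 146.4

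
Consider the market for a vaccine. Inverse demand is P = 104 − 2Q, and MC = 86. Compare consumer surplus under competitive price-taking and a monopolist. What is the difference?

Under competition P = MC = 86, so Q = (104 − 86)/2 = 9.
CS = ½·(104 − 86)·9 = 81.
The monopolist equates marginal revenue to marginal cost: 104 − 4Q = 86, so Q = 4.5. From demand, P = 95.
CS = ½·(104 − 95)·4.5 = 20.25.
Change in consumer surplus: 20.25 − 81 = −60.75.

CS falls by 60.75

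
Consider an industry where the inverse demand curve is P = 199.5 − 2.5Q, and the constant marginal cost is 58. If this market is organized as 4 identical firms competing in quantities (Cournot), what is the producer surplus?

PS = 1281.424

Cournot with 4 identical firms: the symmetric best-response condition is 199.5 − 12.5q = 58. Each firm produces q = 11.32, total output Q = 45.28, price P = 86.3.
PS = (86.3 − 58)·45.28 = 1281.424.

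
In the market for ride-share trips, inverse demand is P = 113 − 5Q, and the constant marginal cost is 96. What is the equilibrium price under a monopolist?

P = 104.5

A monopolist chooses Q where MR = MC. MR = 113 − 10Q; setting this equal to 96 gives Q = 1.7 and P = 104.5.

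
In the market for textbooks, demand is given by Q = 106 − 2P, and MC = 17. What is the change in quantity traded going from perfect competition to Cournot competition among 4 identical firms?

Q falls by 14.4

Inverting demand: P = 53 − 0.5Q.
Under competition P = MC = 17, so Q = (53 − 17)/0.5 = 72.
With 4 symmetric Cournot firms, each firm's FOC gives 53 − 2.5q = 17, so q = 14.4, Q = 4·14.4 = 57.6, and P = 24.2.
Change in quantity traded: 57.6 − 72 = −14.4.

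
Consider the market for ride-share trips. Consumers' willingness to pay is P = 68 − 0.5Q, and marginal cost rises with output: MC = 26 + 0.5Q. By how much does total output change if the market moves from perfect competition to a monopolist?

Q falls by 14

Competitive equilibrium sets price equal to marginal cost: 68 − 0.5Q = 26 + 0.5Q, so Q = 42 and P = 47.
Monopoly sets MR = MC: 68 − Q = 26 + 0.5Q ⇒ Q = 28, P = 68 − 0.5·28 = 54.
Change in total output: 28 − 42 = −14.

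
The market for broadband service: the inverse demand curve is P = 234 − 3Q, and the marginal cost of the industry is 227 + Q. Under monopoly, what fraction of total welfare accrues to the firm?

PS/TS = 0.7

A monopolist chooses Q where MR = MC. MR = 234 − 6Q; setting this equal to 227 + Q gives Q = 1 and P = 231.
CS = ½·(234 − 231)·1 = 1.5.
PS = P·Q − VC(Q) = 231·1 − (227·1 + ½·1·1²) = 3.5.
Share captured = PS/TS = 3.5/5 = 0.7.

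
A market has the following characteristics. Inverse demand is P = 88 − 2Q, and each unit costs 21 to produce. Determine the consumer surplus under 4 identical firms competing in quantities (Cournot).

CS = 718.24

Cournot with 4 identical firms: the symmetric best-response condition is 88 − 10q = 21. Each firm produces q = 6.7, total output Q = 26.8, price P = 34.4.
CS = ½·(88 − 34.4)·26.8 = 718.24.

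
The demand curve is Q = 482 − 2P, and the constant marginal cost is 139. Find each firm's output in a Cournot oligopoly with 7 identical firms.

Inverting demand: P = 241 − 0.5Q.
Cournot with 7 identical firms: the symmetric best-response condition is 241 − 4q = 139. Each firm produces q = 25.5, total output Q = 178.5, price P = 151.75.

q_i = 25.5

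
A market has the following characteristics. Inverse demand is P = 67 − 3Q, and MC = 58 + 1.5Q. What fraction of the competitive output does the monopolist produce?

Q_m/Q_c = 0.6

A monopolist chooses Q where MR = MC. MR = 67 − 6Q; setting this equal to 58 + 1.5Q gives Q = 1.2 and P = 63.4.
Under competition P = MC: 67 − 3Q = 58 + 1.5Q ⇒ Q = 2, P = 61.
Ratio Q_m/Q_c = 1.2/2 = 0.6.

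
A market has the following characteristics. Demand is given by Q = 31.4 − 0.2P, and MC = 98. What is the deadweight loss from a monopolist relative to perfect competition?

DWL = 87.025

Inverting demand: P = 157 − 5Q.
Competitive firms price at marginal cost: P = 98, giving Q = 11.8.
A monopolist chooses Q where MR = MC. MR = 157 − 10Q; setting this equal to 98 gives Q = 5.9 and P = 127.5.
DWL is the triangle between Q = 5.9 and Q = 11.8: ½·(11.8 − 5.9)·(127.5 − 98) = 87.025.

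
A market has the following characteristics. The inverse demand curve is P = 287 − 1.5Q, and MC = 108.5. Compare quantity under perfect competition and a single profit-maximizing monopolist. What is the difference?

Q falls by 59.5

Competitive firms price at marginal cost: P = 108.5, giving Q = 119.
Monopoly sets MR = MC: 287 − 3Q = 108.5 ⇒ Q = 59.5, P = 287 − 1.5·59.5 = 197.75.
Change in quantity: 59.5 − 119 = −59.5.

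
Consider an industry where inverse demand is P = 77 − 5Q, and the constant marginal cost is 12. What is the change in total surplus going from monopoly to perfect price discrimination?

Total surplus rises by 105.625

The monopolist equates marginal revenue to marginal cost: 77 − 10Q = 12, so Q = 6.5. From demand, P = 44.5.
CS = ½·(77 − 44.5)·6.5 = 105.625; PS = (44.5 − 12)·6.5 = 211.25; TS = 316.875.
With perfect price discrimination, output is the efficient level Q = 13 (where demand meets MC), but every buyer pays their willingness to pay: CS = 0 and PS = total surplus.
TS = 422.5 (equal to competitive TS).
Change in total surplus: 422.5 − 316.875 = 105.625.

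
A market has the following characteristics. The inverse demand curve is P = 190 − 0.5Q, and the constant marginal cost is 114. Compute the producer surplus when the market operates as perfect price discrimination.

PS = 5776

Under first-degree price discrimination the firm charges each unit its demand price and produces up to where P = MC, i.e. Q = 152. Consumer surplus is zero; producer surplus equals total surplus.
PS = ½·(190 − 114)·152 = 5776.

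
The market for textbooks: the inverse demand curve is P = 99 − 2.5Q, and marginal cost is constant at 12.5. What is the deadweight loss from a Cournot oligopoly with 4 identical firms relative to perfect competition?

Competitive firms price at marginal cost: P = 12.5, giving Q = 34.6.
Cournot with 4 identical firms: the symmetric best-response condition is 99 − 12.5q = 12.5. Each firm produces q = 6.92, total output Q = 27.68, price P = 29.8.
DWL is the triangle between Q = 27.68 and Q = 34.6: ½·(34.6 − 27.68)·(29.8 − 12.5) = 59.858.

DWL = 59.858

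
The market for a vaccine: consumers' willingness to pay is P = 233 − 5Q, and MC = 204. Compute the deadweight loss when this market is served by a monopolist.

DWL = 21.025

Under competition P = MC = 204, so Q = (233 − 204)/5 = 5.8.
Monopoly sets MR = MC: 233 − 10Q = 204 ⇒ Q = 2.9, P = 233 − 5·2.9 = 218.5.
DWL is the triangle between Q = 2.9 and Q = 5.8: ½·(5.8 − 2.9)·(218.5 − 204) = 21.025.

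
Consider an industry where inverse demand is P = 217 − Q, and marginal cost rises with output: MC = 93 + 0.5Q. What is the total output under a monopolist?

Q = 49.6

The monopolist equates marginal revenue to marginal cost: 217 − 2Q = 93 + 0.5Q, so Q = 49.6. From demand, P = 167.4.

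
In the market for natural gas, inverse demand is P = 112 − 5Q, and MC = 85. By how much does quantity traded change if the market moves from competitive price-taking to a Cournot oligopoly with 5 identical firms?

Q falls by 0.9

Under competition P = MC = 85, so Q = (112 − 85)/5 = 5.4.
Cournot with 5 identical firms: the symmetric best-response condition is 112 − 30q = 85. Each firm produces q = 0.9, total output Q = 4.5, price P = 89.5.
Change in quantity traded: 4.5 − 5.4 = −0.9.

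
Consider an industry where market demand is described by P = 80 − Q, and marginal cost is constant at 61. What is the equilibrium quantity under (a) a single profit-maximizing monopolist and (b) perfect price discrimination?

Monopoly: Q = 9.5; Perfect PD: Q = 19

The monopolist equates marginal revenue to marginal cost: 80 − 2Q = 61, so Q = 9.5. From demand, P = 70.5.
With perfect price discrimination, output is the efficient level Q = 19 (where demand meets MC), but every buyer pays their willingness to pay: CS = 0 and PS = total surplus.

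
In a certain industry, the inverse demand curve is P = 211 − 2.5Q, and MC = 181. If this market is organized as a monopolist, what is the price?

The monopolist equates marginal revenue to marginal cost: 211 − 5Q = 181, so Q = 6. From demand, P = 196.

P = 196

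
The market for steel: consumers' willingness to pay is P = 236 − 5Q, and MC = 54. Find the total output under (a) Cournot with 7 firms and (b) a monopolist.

With 7 symmetric Cournot firms, each firm's FOC gives 236 − 40q = 54, so q = 4.55, Q = 7·4.55 = 31.85, and P = 76.75.
A monopolist chooses Q where MR = MC. MR = 236 − 10Q; setting this equal to 54 gives Q = 18.2 and P = 145.

Cournot: Q = 31.85; Monopoly: Q = 18.2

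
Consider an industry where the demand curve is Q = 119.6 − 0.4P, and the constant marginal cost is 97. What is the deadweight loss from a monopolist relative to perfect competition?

Inverting demand: P = 299 − 2.5Q.
Competitive firms price at marginal cost: P = 97, giving Q = 80.8.
A monopolist chooses Q where MR = MC. MR = 299 − 5Q; setting this equal to 97 gives Q = 40.4 and P = 198.
DWL is the triangle between Q = 40.4 and Q = 80.8: ½·(80.8 − 40.4)·(198 − 97) = 2040.2.

DWL = 2040.2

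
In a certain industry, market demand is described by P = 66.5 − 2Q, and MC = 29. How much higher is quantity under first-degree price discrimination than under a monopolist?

The monopolist equates marginal revenue to marginal cost: 66.5 − 4Q = 29, so Q = 9.375. From demand, P = 47.75.
A perfectly discriminating monopolist sells every unit with P(Q) ≥ MC(Q), so output equals the competitive quantity Q = 18.75. Each buyer pays their reservation price, so CS = 0 and the firm captures all surplus.
Change in quantity: 18.75 − 9.375 = 9.375.

Quantity rises by 9.375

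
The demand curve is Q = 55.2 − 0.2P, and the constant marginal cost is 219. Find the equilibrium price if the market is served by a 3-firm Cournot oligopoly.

Inverting demand: P = 276 − 5Q.
Cournot with 3 identical firms: the symmetric best-response condition is 276 − 20q = 219. Each firm produces q = 2.85, total output Q = 8.55, price P = 233.25.

P = 233.25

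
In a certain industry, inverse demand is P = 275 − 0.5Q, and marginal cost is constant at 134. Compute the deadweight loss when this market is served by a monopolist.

DWL = 4970.25

Competitive firms price at marginal cost: P = 134, giving Q = 282.
The monopolist equates marginal revenue to marginal cost: 275 − Q = 134, so Q = 141. From demand, P = 204.5.
DWL is the triangle between Q = 141 and Q = 282: ½·(282 − 141)·(204.5 − 134) = 4970.25.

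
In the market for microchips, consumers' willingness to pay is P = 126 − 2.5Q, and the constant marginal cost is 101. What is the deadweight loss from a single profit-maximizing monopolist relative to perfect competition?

Competitive firms price at marginal cost: P = 101, giving Q = 10.
Monopoly sets MR = MC: 126 − 5Q = 101 ⇒ Q = 5, P = 126 − 2.5·5 = 113.5.
DWL is the triangle between Q = 5 and Q = 10: ½·(10 − 5)·(113.5 − 101) = 31.25.

DWL = 31.25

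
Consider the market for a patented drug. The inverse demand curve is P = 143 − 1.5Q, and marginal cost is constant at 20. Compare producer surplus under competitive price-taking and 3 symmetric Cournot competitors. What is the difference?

Under competition P = MC = 20, so Q = (143 − 20)/1.5 = 82.
PS = (20 − 20)·82 = 0.
Cournot with 3 identical firms: the symmetric best-response condition is 143 − 6q = 20. Each firm produces q = 20.5, total output Q = 61.5, price P = 50.75.
PS = (50.75 − 20)·61.5 = 1891.125.
Change in producer surplus: 1891.125 − 0 = 1891.125.

Producer surplus rises by 1891.125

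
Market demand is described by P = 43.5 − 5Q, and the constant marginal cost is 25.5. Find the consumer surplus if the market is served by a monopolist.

A monopolist chooses Q where MR = MC. MR = 43.5 − 10Q; setting this equal to 25.5 gives Q = 1.8 and P = 34.5.
CS = ½·(43.5 − 34.5)·1.8 = 8.1.

CS = 8.1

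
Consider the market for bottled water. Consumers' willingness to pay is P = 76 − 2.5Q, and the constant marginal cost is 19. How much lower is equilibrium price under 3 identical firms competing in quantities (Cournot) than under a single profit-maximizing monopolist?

A monopolist chooses Q where MR = MC. MR = 76 − 5Q; setting this equal to 19 gives Q = 11.4 and P = 47.5.
In a 3-firm Cournot equilibrium, symmetry and the first-order condition give q = (76 − 19)/(10) = 5.7. So Q = 17.1 and P = 33.25.
Change in equilibrium price: 33.25 − 47.5 = −14.25.

P falls by 14.25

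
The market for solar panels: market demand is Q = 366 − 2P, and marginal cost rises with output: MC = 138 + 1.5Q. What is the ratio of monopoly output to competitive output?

Inverting demand: P = 183 − 0.5Q.
Monopoly sets MR = MC: 183 − Q = 138 + 1.5Q ⇒ Q = 18, P = 183 − 0.5·18 = 174.
Under competition P = MC: 183 − 0.5Q = 138 + 1.5Q ⇒ Q = 22.5, P = 171.75.
Ratio Q_m/Q_c = 18/22.5 = 0.8.

Q_m/Q_c = 0.8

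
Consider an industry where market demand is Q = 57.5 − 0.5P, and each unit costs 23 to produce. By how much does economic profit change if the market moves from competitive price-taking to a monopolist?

Inverting demand: P = 115 − 2Q.
Under competition P = MC = 23, so Q = (115 − 23)/2 = 46.
Profit = (23 − 23)·46 = 0.
The monopolist equates marginal revenue to marginal cost: 115 − 4Q = 23, so Q = 23. From demand, P = 69.
Profit = (69 − 23)·23 = 1058.
Change in economic profit: 1058 − 0 = 1058.

π rises by 1058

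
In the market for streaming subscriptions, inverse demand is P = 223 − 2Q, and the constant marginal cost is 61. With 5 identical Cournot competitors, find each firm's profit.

Cournot with 5 identical firms: the symmetric best-response condition is 223 − 12q = 61. Each firm produces q = 13.5, total output Q = 67.5, price P = 88.
Each firm's profit = (88 − 61)·13.5 = 364.5.

π_i = 364.5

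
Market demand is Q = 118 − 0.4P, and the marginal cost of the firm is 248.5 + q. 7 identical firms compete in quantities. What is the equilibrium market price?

P = 256.25

Inverting demand: P = 295 − 2.5Q.
Cournot with 7 identical firms: the symmetric best-response condition is 295 − 20q = 248.5 + q. Each firm produces q = 31/14, total output Q = 15.5, price P = 256.25.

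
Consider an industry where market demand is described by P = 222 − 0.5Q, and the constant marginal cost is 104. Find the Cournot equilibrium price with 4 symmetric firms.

Cournot with 4 identical firms: the symmetric best-response condition is 222 − 2.5q = 104. Each firm produces q = 47.2, total output Q = 188.8, price P = 127.6.

P = 127.6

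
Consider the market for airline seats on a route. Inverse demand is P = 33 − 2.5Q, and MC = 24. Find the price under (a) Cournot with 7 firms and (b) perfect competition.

With 7 symmetric Cournot firms, each firm's FOC gives 33 − 20q = 24, so q = 0.45, Q = 7·0.45 = 3.15, and P = 25.125.
Competitive firms price at marginal cost: P = 24, giving Q = 3.6.

Cournot: P = 25.125; Competition: P = 24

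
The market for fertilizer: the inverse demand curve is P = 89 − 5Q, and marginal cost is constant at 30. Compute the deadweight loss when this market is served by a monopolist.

Under competition P = MC = 30, so Q = (89 − 30)/5 = 11.8.
Monopoly sets MR = MC: 89 − 10Q = 30 ⇒ Q = 5.9, P = 89 − 5·5.9 = 59.5.
DWL is the triangle between Q = 5.9 and Q = 11.8: ½·(11.8 − 5.9)·(59.5 − 30) = 87.025.

DWL = 87.025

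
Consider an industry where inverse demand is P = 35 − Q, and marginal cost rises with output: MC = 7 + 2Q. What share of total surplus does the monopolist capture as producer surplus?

PS/TS = 0.8

The monopolist equates marginal revenue to marginal cost: 35 − 2Q = 7 + 2Q, so Q = 7. From demand, P = 28.
CS = ½·(35 − 28)·7 = 24.5.
PS = P·Q − VC(Q) = 28·7 − (7·7 + ½·2·7²) = 98.
Share captured = PS/TS = 98/122.5 = 0.8.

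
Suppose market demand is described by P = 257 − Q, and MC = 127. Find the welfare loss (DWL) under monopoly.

DWL = 2112.5

Under competition P = MC = 127, so Q = (257 − 127)/1 = 130.
A monopolist chooses Q where MR = MC. MR = 257 − 2Q; setting this equal to 127 gives Q = 65 and P = 192.
DWL is the triangle between Q = 65 and Q = 130: ½·(130 − 65)·(192 − 127) = 2112.5.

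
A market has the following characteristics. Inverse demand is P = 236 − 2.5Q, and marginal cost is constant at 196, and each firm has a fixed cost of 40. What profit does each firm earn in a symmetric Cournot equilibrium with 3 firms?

Cournot with 3 identical firms: the symmetric best-response condition is 236 − 10q = 196. Each firm produces q = 4, total output Q = 12, price P = 206.
Each firm's profit = (206 − 196)·4 − 40 = 0.

π_i = 0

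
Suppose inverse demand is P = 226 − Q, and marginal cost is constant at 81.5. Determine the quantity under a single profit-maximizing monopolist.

Q = 72.25

Monopoly sets MR = MC: 226 − 2Q = 81.5 ⇒ Q = 72.25, P = 226 − 72.25 = 153.75.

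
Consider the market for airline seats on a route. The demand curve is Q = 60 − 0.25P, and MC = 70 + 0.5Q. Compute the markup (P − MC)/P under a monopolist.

Inverting demand: P = 240 − 4Q.
Monopoly sets MR = MC: 240 − 8Q = 70 + 0.5Q ⇒ Q = 20, P = 240 − 4·20 = 160.
Lerner index = (P − MC)/P = (160 − 80)/160 = 0.5.

Lerner index = 0.5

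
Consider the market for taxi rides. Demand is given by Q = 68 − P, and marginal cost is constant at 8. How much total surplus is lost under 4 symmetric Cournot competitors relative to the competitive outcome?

Inverting demand: P = 68 − Q.
Competitive firms price at marginal cost: P = 8, giving Q = 60.
In a 4-firm Cournot equilibrium, symmetry and the first-order condition give q = (68 − 8)/(5) = 12. So Q = 48 and P = 20.
DWL is the triangle between Q = 48 and Q = 60: ½·(60 − 48)·(20 − 8) = 72.

DWL = 72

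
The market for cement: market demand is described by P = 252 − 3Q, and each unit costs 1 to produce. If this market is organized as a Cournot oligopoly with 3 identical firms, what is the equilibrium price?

P = 63.75

Cournot with 3 identical firms: the symmetric best-response condition is 252 − 12q = 1. Each firm produces q = 251/12, total output Q = 62.75, price P = 63.75.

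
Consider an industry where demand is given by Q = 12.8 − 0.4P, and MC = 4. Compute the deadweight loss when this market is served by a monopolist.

Inverting demand: P = 32 − 2.5Q.
Under competition P = MC = 4, so Q = (32 − 4)/2.5 = 11.2.
Monopoly sets MR = MC: 32 − 5Q = 4 ⇒ Q = 5.6, P = 32 − 2.5·5.6 = 18.
DWL is the triangle between Q = 5.6 and Q = 11.2: ½·(11.2 − 5.6)·(18 − 4) = 39.2.

DWL = 39.2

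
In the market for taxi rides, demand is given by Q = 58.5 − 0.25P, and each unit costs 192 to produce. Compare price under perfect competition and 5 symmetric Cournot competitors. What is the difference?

Inverting demand: P = 234 − 4Q.
Competitive firms price at marginal cost: P = 192, giving Q = 10.5.
Cournot with 5 identical firms: the symmetric best-response condition is 234 − 24q = 192. Each firm produces q = 1.75, total output Q = 8.75, price P = 199.
Change in price: 199 − 192 = 7.

P rises by 7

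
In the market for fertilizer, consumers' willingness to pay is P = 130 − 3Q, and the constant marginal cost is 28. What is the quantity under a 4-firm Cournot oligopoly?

Q = 27.2

In a 4-firm Cournot equilibrium, symmetry and the first-order condition give q = (130 − 28)/(15) = 6.8. So Q = 27.2 and P = 48.4.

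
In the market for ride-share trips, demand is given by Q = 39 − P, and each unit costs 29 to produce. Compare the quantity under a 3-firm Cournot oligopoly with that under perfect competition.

Inverting demand: P = 39 − Q.
In a 3-firm Cournot equilibrium, symmetry and the first-order condition give q = (39 − 29)/(4) = 2.5. So Q = 7.5 and P = 31.5.
Under competition P = MC = 29, so Q = (39 − 29)/1 = 10.

Cournot: Q = 7.5; Competition: Q = 10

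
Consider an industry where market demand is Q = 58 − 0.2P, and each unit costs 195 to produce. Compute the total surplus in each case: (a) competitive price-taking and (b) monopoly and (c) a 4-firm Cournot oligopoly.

Inverting demand: P = 290 − 5Q.
Competitive firms price at marginal cost: P = 195, giving Q = 19.
CS = ½·(290 − 195)·19 = 902.5; PS = (195 − 195)·19 = 0; TS = 902.5.
The monopolist equates marginal revenue to marginal cost: 290 − 10Q = 195, so Q = 9.5. From demand, P = 242.5.
CS = ½·(290 − 242.5)·9.5 = 225.625; PS = (242.5 − 195)·9.5 = 451.25; TS = 676.875.
In a 4-firm Cournot equilibrium, symmetry and the first-order condition give q = (290 − 195)/(25) = 3.8. So Q = 15.2 and P = 214.
CS = ½·(290 − 214)·15.2 = 577.6; PS = (214 − 195)·15.2 = 288.8; TS = 866.4.

Competition: TS = 902.5; Monopoly: TS = 676.875; Cournot: TS = 866.4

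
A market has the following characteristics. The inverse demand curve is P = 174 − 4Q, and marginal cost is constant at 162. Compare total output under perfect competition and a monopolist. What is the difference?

Total output falls by 1.5

Perfect competition: P = MC = 162, so 174 − 4Q = 162 and Q = 3.
A monopolist chooses Q where MR = MC. MR = 174 − 8Q; setting this equal to 162 gives Q = 1.5 and P = 168.
Change in total output: 1.5 − 3 = −1.5.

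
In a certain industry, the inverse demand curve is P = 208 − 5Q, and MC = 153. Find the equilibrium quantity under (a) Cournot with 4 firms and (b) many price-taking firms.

Cournot: Q = 8.8; Competition: Q = 11

With 4 symmetric Cournot firms, each firm's FOC gives 208 − 25q = 153, so q = 2.2, Q = 4·2.2 = 8.8, and P = 164.
Under competition P = MC = 153, so Q = (208 − 153)/5 = 11.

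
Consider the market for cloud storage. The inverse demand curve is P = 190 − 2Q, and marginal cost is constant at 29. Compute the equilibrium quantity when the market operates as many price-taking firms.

Q = 80.5

Perfect competition: P = MC = 29, so 190 − 2Q = 29 and Q = 80.5.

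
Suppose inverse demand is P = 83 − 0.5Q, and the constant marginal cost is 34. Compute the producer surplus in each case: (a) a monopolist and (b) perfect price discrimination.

Monopoly: PS = 1200.5; Perfect PD: PS = 2401

The monopolist equates marginal revenue to marginal cost: 83 − Q = 34, so Q = 49. From demand, P = 58.5.
PS = (58.5 − 34)·49 = 1200.5.
With perfect price discrimination, output is the efficient level Q = 98 (where demand meets MC), but every buyer pays their willingness to pay: CS = 0 and PS = total surplus.
PS = ½·(83 − 34)·98 = 2401.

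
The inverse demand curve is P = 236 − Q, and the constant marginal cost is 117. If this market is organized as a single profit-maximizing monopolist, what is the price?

Monopoly sets MR = MC: 236 − 2Q = 117 ⇒ Q = 59.5, P = 236 − 59.5 = 176.5.

P = 176.5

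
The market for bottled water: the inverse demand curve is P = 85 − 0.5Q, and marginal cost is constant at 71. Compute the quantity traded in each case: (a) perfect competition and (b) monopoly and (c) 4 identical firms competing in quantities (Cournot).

Perfect competition: P = MC = 71, so 85 − 0.5Q = 71 and Q = 28.
The monopolist equates marginal revenue to marginal cost: 85 − Q = 71, so Q = 14. From demand, P = 78.
In a 4-firm Cournot equilibrium, symmetry and the first-order condition give q = (85 − 71)/(2.5) = 5.6. So Q = 22.4 and P = 73.8.

Competition: Q = 28; Monopoly: Q = 14; Cournot: Q = 22.4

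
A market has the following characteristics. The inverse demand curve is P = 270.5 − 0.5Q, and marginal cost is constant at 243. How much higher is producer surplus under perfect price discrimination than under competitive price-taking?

Under competition P = MC = 243, so Q = (270.5 − 243)/0.5 = 55.
PS = (243 − 243)·55 = 0.
Under first-degree price discrimination the firm charges each unit its demand price and produces up to where P = MC, i.e. Q = 55. Consumer surplus is zero; producer surplus equals total surplus.
PS = ½·(270.5 − 243)·55 = 756.25.
Change in producer surplus: 756.25 − 0 = 756.25.

PS rises by 756.25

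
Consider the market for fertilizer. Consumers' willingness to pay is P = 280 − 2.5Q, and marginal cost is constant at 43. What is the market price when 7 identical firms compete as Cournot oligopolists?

P = 72.625

In a 7-firm Cournot equilibrium, symmetry and the first-order condition give q = (280 − 43)/(20) = 11.85. So Q = 82.95 and P = 72.625.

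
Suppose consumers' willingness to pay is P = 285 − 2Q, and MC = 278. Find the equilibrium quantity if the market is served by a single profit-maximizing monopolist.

Q = 1.75

A monopolist chooses Q where MR = MC. MR = 285 − 4Q; setting this equal to 278 gives Q = 1.75 and P = 281.5.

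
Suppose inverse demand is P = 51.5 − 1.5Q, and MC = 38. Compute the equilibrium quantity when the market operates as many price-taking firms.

Under competition P = MC = 38, so Q = (51.5 − 38)/1.5 = 9.

Q = 9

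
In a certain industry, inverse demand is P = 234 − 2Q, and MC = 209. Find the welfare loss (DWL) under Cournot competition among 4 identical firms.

DWL = 6.25

Perfect competition: P = MC = 209, so 234 − 2Q = 209 and Q = 12.5.
With 4 symmetric Cournot firms, each firm's FOC gives 234 − 10q = 209, so q = 2.5, Q = 4·2.5 = 10, and P = 214.
DWL is the triangle between Q = 10 and Q = 12.5: ½·(12.5 − 10)·(214 − 209) = 6.25.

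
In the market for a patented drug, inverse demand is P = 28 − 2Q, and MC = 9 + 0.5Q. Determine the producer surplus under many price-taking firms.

Competitive equilibrium sets price equal to marginal cost: 28 − 2Q = 9 + 0.5Q, so Q = 7.6 and P = 12.8.
PS = P·Q − VC(Q) = 12.8·7.6 − (9·7.6 + ½·0.5·7.6²) = 14.44.

PS = 14.44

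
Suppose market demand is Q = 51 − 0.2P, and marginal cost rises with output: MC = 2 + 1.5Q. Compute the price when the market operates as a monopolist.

P = 145

Inverting demand: P = 255 − 5Q.
Monopoly sets MR = MC: 255 − 10Q = 2 + 1.5Q ⇒ Q = 22, P = 255 − 5·22 = 145.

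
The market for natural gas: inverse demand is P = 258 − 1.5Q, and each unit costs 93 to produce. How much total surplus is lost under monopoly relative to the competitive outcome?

Competitive firms price at marginal cost: P = 93, giving Q = 110.
Monopoly sets MR = MC: 258 − 3Q = 93 ⇒ Q = 55, P = 258 − 1.5·55 = 175.5.
DWL is the triangle between Q = 55 and Q = 110: ½·(110 − 55)·(175.5 − 93) = 2268.75.

DWL = 2268.75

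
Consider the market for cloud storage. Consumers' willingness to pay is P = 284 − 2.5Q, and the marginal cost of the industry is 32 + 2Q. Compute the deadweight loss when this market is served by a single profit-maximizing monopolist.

Under competition P = MC: 284 − 2.5Q = 32 + 2Q ⇒ Q = 56, P = 144.
The monopolist equates marginal revenue to marginal cost: 284 − 5Q = 32 + 2Q, so Q = 36. From demand, P = 194.
CS = ½·(284 − 144)·56 = 3920; PS = (144·56 − 32·56 − ½·2·56²) = 3136; TS = 7056.
CS = ½·(284 − 194)·36 = 1620; PS = (194·36 − 32·36 − ½·2·36²) = 4536; TS = 6156.
DWL = 7056 − 6156 = 900.

DWL = 900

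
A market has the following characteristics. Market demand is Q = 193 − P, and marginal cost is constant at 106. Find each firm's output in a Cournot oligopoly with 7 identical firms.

q_i = 10.875

Inverting demand: P = 193 − Q.
Cournot with 7 identical firms: the symmetric best-response condition is 193 − 8q = 106. Each firm produces q = 10.875, total output Q = 76.125, price P = 116.875.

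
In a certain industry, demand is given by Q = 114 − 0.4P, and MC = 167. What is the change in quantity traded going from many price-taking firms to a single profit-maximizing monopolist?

Q falls by 23.6

Inverting demand: P = 285 − 2.5Q.
Perfect competition: P = MC = 167, so 285 − 2.5Q = 167 and Q = 47.2.
A monopolist chooses Q where MR = MC. MR = 285 − 5Q; setting this equal to 167 gives Q = 23.6 and P = 226.
Change in quantity traded: 23.6 − 47.2 = −23.6.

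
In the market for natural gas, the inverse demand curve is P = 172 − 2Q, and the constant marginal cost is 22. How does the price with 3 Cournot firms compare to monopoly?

In a 3-firm Cournot equilibrium, symmetry and the first-order condition give q = (172 − 22)/(8) = 18.75. So Q = 56.25 and P = 59.5.
The monopolist equates marginal revenue to marginal cost: 172 − 4Q = 22, so Q = 37.5. From demand, P = 97.

Cournot: P = 59.5; Monopoly: P = 97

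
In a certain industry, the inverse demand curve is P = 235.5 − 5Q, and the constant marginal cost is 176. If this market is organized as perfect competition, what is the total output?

Q = 11.9

Under competition P = MC = 176, so Q = (235.5 − 176)/5 = 11.9.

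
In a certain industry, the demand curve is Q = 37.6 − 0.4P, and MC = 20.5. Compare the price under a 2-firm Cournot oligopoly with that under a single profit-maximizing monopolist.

Cournot: P = 45; Monopoly: P = 57.25

Inverting demand: P = 94 − 2.5Q.
With 2 symmetric Cournot firms, each firm's FOC gives 94 − 7.5q = 20.5, so q = 9.8, Q = 2·9.8 = 19.6, and P = 45.
The monopolist equates marginal revenue to marginal cost: 94 − 5Q = 20.5, so Q = 14.7. From demand, P = 57.25.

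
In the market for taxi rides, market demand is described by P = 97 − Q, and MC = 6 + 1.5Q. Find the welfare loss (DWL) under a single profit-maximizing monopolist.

Under competition P = MC: 97 − Q = 6 + 1.5Q ⇒ Q = 36.4, P = 60.6.
Monopoly sets MR = MC: 97 − 2Q = 6 + 1.5Q ⇒ Q = 26, P = 97 − 26 = 71.
CS = ½·(97 − 60.6)·36.4 = 662.48; PS = (60.6·36.4 − 6·36.4 − ½·1.5·36.4²) = 993.72; TS = 1656.2.
CS = ½·(97 − 71)·26 = 338; PS = (71·26 − 6·26 − ½·1.5·26²) = 1183; TS = 1521.
DWL = 1656.2 − 1521 = 135.2.

DWL = 135.2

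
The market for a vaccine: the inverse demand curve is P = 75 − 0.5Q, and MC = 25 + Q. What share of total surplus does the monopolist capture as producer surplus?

PS/TS = 0.8

The monopolist equates marginal revenue to marginal cost: 75 − Q = 25 + Q, so Q = 25. From demand, P = 62.5.
CS = ½·(75 − 62.5)·25 = 156.25.
PS = P·Q − VC(Q) = 62.5·25 − (25·25 + ½·1·25²) = 625.
Share captured = PS/TS = 625/781.25 = 0.8.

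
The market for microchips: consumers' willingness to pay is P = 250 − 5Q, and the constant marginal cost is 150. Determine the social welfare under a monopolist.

The monopolist equates marginal revenue to marginal cost: 250 − 10Q = 150, so Q = 10. From demand, P = 200.
CS = ½·(250 − 200)·10 = 250; PS = (200 − 150)·10 = 500; TS = 750.

TS = 750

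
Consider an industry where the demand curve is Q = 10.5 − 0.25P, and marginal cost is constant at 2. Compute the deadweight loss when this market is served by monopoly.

DWL = 50

Inverting demand: P = 42 − 4Q.
Under competition P = MC = 2, so Q = (42 − 2)/4 = 10.
Monopoly sets MR = MC: 42 − 8Q = 2 ⇒ Q = 5, P = 42 − 4·5 = 22.
DWL is the triangle between Q = 5 and Q = 10: ½·(10 − 5)·(22 − 2) = 50.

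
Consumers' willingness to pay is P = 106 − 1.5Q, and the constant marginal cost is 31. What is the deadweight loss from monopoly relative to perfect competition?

Under competition P = MC = 31, so Q = (106 − 31)/1.5 = 50.
Monopoly sets MR = MC: 106 − 3Q = 31 ⇒ Q = 25, P = 106 − 1.5·25 = 68.5.
DWL is the triangle between Q = 25 and Q = 50: ½·(50 − 25)·(68.5 − 31) = 468.75.

DWL = 468.75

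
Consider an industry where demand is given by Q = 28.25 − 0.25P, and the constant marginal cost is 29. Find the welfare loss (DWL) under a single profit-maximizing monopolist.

Inverting demand: P = 113 − 4Q.
Perfect competition: P = MC = 29, so 113 − 4Q = 29 and Q = 21.
A monopolist chooses Q where MR = MC. MR = 113 − 8Q; setting this equal to 29 gives Q = 10.5 and P = 71.
DWL is the triangle between Q = 10.5 and Q = 21: ½·(21 − 10.5)·(71 − 29) = 220.5.

DWL = 220.5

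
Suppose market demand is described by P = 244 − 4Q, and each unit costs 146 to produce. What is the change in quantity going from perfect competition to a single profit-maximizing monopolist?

Quantity falls by 12.25

Under competition P = MC = 146, so Q = (244 − 146)/4 = 24.5.
A monopolist chooses Q where MR = MC. MR = 244 − 8Q; setting this equal to 146 gives Q = 12.25 and P = 195.
Change in quantity: 12.25 − 24.5 = −12.25.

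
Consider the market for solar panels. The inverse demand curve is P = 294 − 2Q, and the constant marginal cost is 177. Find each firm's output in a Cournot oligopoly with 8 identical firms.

q_i = 6.5

Cournot with 8 identical firms: the symmetric best-response condition is 294 − 18q = 177. Each firm produces q = 6.5, total output Q = 52, price P = 190.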